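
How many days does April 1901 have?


April 1901

30 days


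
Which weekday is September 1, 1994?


Target: September 1, 1994
Anchor: Jan 1, 1994. With p = 1994 - 1 = 1993: (p + p//4 - p//100 + p//400) mod 7 = (1993 + 498 - 19 + 4) mod 7 = 2476 mod 7 = 5 -> Saturday (Mon=0 ... Sun=6)
Days before September (Jan-Aug): 243 days
Weekday index = (5 + 243) mod 7 = 3

Thursday


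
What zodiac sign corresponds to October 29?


Date: October 29
Conventional tropical zodiac dates: Scorpio from October 23 onward; Sagittarius starts November 22
October 29 falls within the Scorpio range

Scorpio


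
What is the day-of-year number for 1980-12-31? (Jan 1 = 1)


Date: December 31, 1980
Days in months 1 through 11: 335
Plus 31 days in December

Day of year: 366


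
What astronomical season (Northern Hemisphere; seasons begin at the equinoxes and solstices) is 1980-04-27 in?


Date: April 27
Astronomical Spring (approx.; exact equinox/solstice day varies by year): March 20 to June 20
April 27 falls within the Spring window

Spring


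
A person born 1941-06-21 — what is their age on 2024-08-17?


Birth: 1941-06-21
Reference: 2024-08-17
Year difference: 2024 - 1941 = 83

83 years old


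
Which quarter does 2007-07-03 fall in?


Month: July (month 7)
Q1: Jan-Mar, Q2: Apr-Jun, Q3: Jul-Sep, Q4: Oct-Dec

Q3


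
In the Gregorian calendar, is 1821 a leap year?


Gregorian leap year rule: divisible by 4, but not by 100, unless also by 400.
1821 is not divisible by 4 -> not a leap year

No


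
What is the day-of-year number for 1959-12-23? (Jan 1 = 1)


Date: December 23, 1959
Days in months 1 through 11: 334
Plus 23 days in December

Day of year: 357


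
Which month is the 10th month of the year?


Month 10 of 12

October


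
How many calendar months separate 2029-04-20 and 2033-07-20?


From April 2029 to July 2033
4 years * 12 = 48 months, plus 3 months = 51

51 months


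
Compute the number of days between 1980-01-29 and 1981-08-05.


From 1980-01-29 to 1981-08-05
1980-01-29: day of year = 29
1981-08-05: days before August = 31 + 28 + 31 + 30 + 31 + 30 + 31 = 212 (1981 is not a leap year); day of year = 212 + 5 = 217
Rest of 1980: 366 - 29 = 337
Total = 337 + 217 = 554

554 days


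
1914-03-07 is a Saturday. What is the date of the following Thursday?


Current: Saturday
Target: Thursday
Days ahead: 5

Next Thursday: 1914-03-12


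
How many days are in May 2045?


May 2045

31 days


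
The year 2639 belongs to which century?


Century = (year - 1) // 100 + 1
= (2639 - 1) // 100 + 1
= 2638 // 100 + 1
= 26 + 1

27th century


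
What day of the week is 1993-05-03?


Date: May 3, 1993
Anchor: Jan 1, 1993. With p = 1993 - 1 = 1992: (p + p//4 - p//100 + p//400) mod 7 = (1992 + 498 - 19 + 4) mod 7 = 2475 mod 7 = 4 -> Friday (Mon=0 ... Sun=6)
Days before May (Jan-Apr): 120; offset = 120 + 3 - 1 = 122
Weekday index = (4 + 122) mod 7 = 0

Day of the week: Monday


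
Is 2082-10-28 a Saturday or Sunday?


Anchor: Jan 1, 2082. With p = 2082 - 1 = 2081: (p + p//4 - p//100 + p//400) mod 7 = (2081 + 520 - 20 + 5) mod 7 = 2586 mod 7 = 3 -> Thursday (Mon=0 ... Sun=6)
Day of year: 301; offset = 300
Weekday index = (3 + 300) mod 7 = 2 -> Wednesday
Weekend days: Saturday, Sunday

No


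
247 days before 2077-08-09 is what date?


Start: 2077-08-09, subtract 247 days
Back 9 days from August 9 reaches July 31, 2077 -> 238 left
July 2077 has 31 days -> back to June 30, 2077 -> 207 left
June 2077 has 30 days -> back to May 31, 2077 -> 177 left
May 2077 has 31 days -> back to April 30, 2077 -> 146 left
April 2077 has 30 days -> back to March 31, 2077 -> 116 left
March 2077 has 31 days -> back to February 28, 2077 -> 85 left
February 2077 has 28 days -> back to January 31, 2077 -> 57 left
January 2077 has 31 days -> back to December 31, 2076 -> 26 left
December 2076: 31 - 26 = 5 -> lands on December 5

Result: 2076-12-05


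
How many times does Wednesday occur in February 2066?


February 2066 has 28 days
Anchor: Jan 1, 2066. With p = 2066 - 1 = 2065: (p + p//4 - p//100 + p//400) mod 7 = (2065 + 516 - 20 + 5) mod 7 = 2566 mod 7 = 4 -> Friday (Mon=0 ... Sun=6)
Days before February (Jan): 31; February 1 index = (4 + 31) mod 7 = 0 -> Monday
First Wednesday is February 3
Wednesdays: 3, 10, 17, 24

4 Wednesdays


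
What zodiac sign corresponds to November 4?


Date: November 4
Conventional tropical zodiac dates: Scorpio from October 23 onward; Sagittarius starts November 22
November 4 falls within the Scorpio range

Scorpio


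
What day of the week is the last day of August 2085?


August 2085 has 31 days
Anchor: Jan 1, 2085. With p = 2085 - 1 = 2084: (p + p//4 - p//100 + p//400) mod 7 = (2084 + 521 - 20 + 5) mod 7 = 2590 mod 7 = 0 -> Monday (Mon=0 ... Sun=6)
Days before August (Jan-Jul): 212; August 1 index = (0 + 212) mod 7 = 2 -> Wednesday
Last day offset: 31 - 1 = 30 days
Weekday index = (2 + 30) mod 7 = 4

Friday, August 31


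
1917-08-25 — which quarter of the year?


Month: August (month 8)
Q1: Jan-Mar, Q2: Apr-Jun, Q3: Jul-Sep, Q4: Oct-Dec

Q3


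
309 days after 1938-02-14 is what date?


Start: 1938-02-14, add 309 days
February 1938 has 28 days: 28 - 14 = 14 days to February 28 -> 295 left
March 1938 has 31 days -> 264 left
April 1938 has 30 days -> 234 left
May 1938 has 31 days -> 203 left
June 1938 has 30 days -> 173 left
July 1938 has 31 days -> 142 left
August 1938 has 31 days -> 111 left
September 1938 has 30 days -> 81 left
October 1938 has 31 days -> 50 left
November 1938 has 30 days -> 20 left
December 1938: 20 <= 31 -> lands on December 20

Result: 1938-12-20


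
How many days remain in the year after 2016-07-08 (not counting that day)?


Day of year: 190 of 366
Remaining = 366 - 190

176 days


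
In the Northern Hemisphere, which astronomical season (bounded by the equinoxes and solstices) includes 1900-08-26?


Date: August 26
Astronomical Summer (approx.; exact equinox/solstice day varies by year): June 21 to September 21
August 26 falls within the Summer window

Summer


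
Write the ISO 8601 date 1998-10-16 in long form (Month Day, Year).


ISO 1998-10-16 parses as year=1998, month=10, day=16
Month 10 -> October

October 16, 1998


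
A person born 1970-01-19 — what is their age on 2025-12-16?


Birth: 1970-01-19
Reference: 2025-12-16
Year difference: 2025 - 1970 = 55

55 years old


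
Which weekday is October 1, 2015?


Target: October 1, 2015
Anchor: Jan 1, 2015. With p = 2015 - 1 = 2014: (p + p//4 - p//100 + p//400) mod 7 = (2014 + 503 - 20 + 5) mod 7 = 2502 mod 7 = 3 -> Thursday (Mon=0 ... Sun=6)
Days before October (Jan-Sep): 273 days
Weekday index = (3 + 273) mod 7 = 3

Thursday


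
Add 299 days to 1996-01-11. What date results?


Start: 1996-01-11, add 299 days
January 1996 has 31 days: 31 - 11 = 20 days to January 31 -> 279 left
February 1996 has 29 days -> 250 left
March 1996 has 31 days -> 219 left
April 1996 has 30 days -> 189 left
May 1996 has 31 days -> 158 left
June 1996 has 30 days -> 128 left
July 1996 has 31 days -> 97 left
August 1996 has 31 days -> 66 left
September 1996 has 30 days -> 36 left
October 1996 has 31 days -> 5 left
November 1996: 5 <= 30 -> lands on November 5

Result: 1996-11-05


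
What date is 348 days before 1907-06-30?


Start: 1907-06-30, subtract 348 days
Back 30 days from June 30 reaches May 31, 1907 -> 318 left
May 1907 has 31 days -> back to April 30, 1907 -> 287 left
April 1907 has 30 days -> back to March 31, 1907 -> 257 left
March 1907 has 31 days -> back to February 28, 1907 -> 226 left
February 1907 has 28 days -> back to January 31, 1907 -> 198 left
January 1907 has 31 days -> back to December 31, 1906 -> 167 left
December 1906 has 31 days -> back to November 30, 1906 -> 136 left
November 1906 has 30 days -> back to October 31, 1906 -> 106 left
October 1906 has 31 days -> back to September 30, 1906 -> 75 left
September 1906 has 30 days -> back to August 31, 1906 -> 45 left
August 1906 has 31 days -> back to July 31, 1906 -> 14 left
July 1906: 31 - 14 = 17 -> lands on July 17

Result: 1906-07-17


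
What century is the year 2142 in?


Century = (year - 1) // 100 + 1
= (2142 - 1) // 100 + 1
= 2141 // 100 + 1
= 21 + 1

22nd century


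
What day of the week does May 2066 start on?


Target: May 1, 2066
Anchor: Jan 1, 2066. With p = 2066 - 1 = 2065: (p + p//4 - p//100 + p//400) mod 7 = (2065 + 516 - 20 + 5) mod 7 = 2566 mod 7 = 4 -> Friday (Mon=0 ... Sun=6)
Days before May (Jan-Apr): 120 days
Weekday index = (4 + 120) mod 7 = 5

Saturday


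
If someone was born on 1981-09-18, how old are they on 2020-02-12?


Birth: 1981-09-18
Reference: 2020-02-12
Year difference: 2020 - 1981 = 39
Birthday not yet reached in 2020, subtract 1

38 years old


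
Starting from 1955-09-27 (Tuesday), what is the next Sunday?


Current: Tuesday
Target: Sunday
Days ahead: 5

Next Sunday: 1955-10-02


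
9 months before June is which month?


June is month 6
6 - 9 = -3; wrap: -3 + 12 = 9

September


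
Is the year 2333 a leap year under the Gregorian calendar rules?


Gregorian leap year rule: divisible by 4, but not by 100, unless also by 400.
2333 is not divisible by 4 -> not a leap year

No


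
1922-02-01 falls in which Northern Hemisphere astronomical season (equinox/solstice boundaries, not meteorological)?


Date: February 1
Astronomical Winter (approx.; exact equinox/solstice day varies by year): December 21 to March 19
February 1 falls within the Winter window

Winter


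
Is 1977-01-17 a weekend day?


Anchor: Jan 1, 1977. With p = 1977 - 1 = 1976: (p + p//4 - p//100 + p//400) mod 7 = (1976 + 494 - 19 + 4) mod 7 = 2455 mod 7 = 5 -> Saturday (Mon=0 ... Sun=6)
Day of year: 17; offset = 16
Weekday index = (5 + 16) mod 7 = 0 -> Monday
Weekend days: Saturday, Sunday

No


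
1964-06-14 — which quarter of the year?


Month: June (month 6)
Q1: Jan-Mar, Q2: Apr-Jun, Q3: Jul-Sep, Q4: Oct-Dec

Q2


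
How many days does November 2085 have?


November 2085

30 days


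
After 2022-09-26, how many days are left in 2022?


Day of year: 269 of 365
Remaining = 365 - 269

96 days


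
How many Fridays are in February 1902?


February 1902 has 28 days
Anchor: Jan 1, 1902. With p = 1902 - 1 = 1901: (p + p//4 - p//100 + p//400) mod 7 = (1901 + 475 - 19 + 4) mod 7 = 2361 mod 7 = 2 -> Wednesday (Mon=0 ... Sun=6)
Days before February (Jan): 31; February 1 index = (2 + 31) mod 7 = 5 -> Saturday
First Friday is February 7
Fridays: 7, 14, 21, 28

4 Fridays


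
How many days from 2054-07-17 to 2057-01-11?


From 2054-07-17 to 2057-01-11
2054-07-17: days before July = 31 + 28 + 31 + 30 + 31 + 30 = 181 (2054 is not a leap year); day of year = 181 + 17 = 198
2057-01-11: day of year = 11
Rest of 2054: 365 - 198 = 167
Full years 2055 (365), 2056 (366): 731
Total = 167 + 731 + 11 = 909

909 days


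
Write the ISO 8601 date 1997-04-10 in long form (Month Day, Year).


ISO 1997-04-10 parses as year=1997, month=04, day=10
Month 4 -> April

April 10, 1997


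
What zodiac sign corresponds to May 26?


Date: May 26
Conventional tropical zodiac dates: Gemini from May 21 onward; Cancer starts June 21
May 26 falls within the Gemini range

Gemini


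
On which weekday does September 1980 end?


September 1980 has 30 days
Anchor: Jan 1, 1980. With p = 1980 - 1 = 1979: (p + p//4 - p//100 + p//400) mod 7 = (1979 + 494 - 19 + 4) mod 7 = 2458 mod 7 = 1 -> Tuesday (Mon=0 ... Sun=6)
Days before September (Jan-Aug): 244; September 1 index = (1 + 244) mod 7 = 0 -> Monday
Last day offset: 30 - 1 = 29 days
Weekday index = (0 + 29) mod 7 = 1

Tuesday, September 30


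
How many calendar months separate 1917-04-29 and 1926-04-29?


From April 1917 to April 1926
9 years * 12 = 108 months = 108

108 months


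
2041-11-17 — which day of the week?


Date: November 17, 2041
Anchor: Jan 1, 2041. With p = 2041 - 1 = 2040: (p + p//4 - p//100 + p//400) mod 7 = (2040 + 510 - 20 + 5) mod 7 = 2535 mod 7 = 1 -> Tuesday (Mon=0 ... Sun=6)
Days before November (Jan-Oct): 304; offset = 304 + 17 - 1 = 320
Weekday index = (1 + 320) mod 7 = 6

Day of the week: Sunday


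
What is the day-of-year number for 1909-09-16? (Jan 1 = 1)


Date: September 16, 1909
Days in months 1 through 8: 243
Plus 16 days in September

Day of year: 259


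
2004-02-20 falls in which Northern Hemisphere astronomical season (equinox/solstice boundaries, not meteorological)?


Date: February 20
Astronomical Winter (approx.; exact equinox/solstice day varies by year): December 21 to March 19
February 20 falls within the Winter window

Winter


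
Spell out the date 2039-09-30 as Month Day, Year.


ISO 2039-09-30 parses as year=2039, month=09, day=30
Month 9 -> September

September 30, 2039


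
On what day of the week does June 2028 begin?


Target: June 1, 2028
Anchor: Jan 1, 2028. With p = 2028 - 1 = 2027: (p + p//4 - p//100 + p//400) mod 7 = (2027 + 506 - 20 + 5) mod 7 = 2518 mod 7 = 5 -> Saturday (Mon=0 ... Sun=6)
Days before June (Jan-May): 152 days
Weekday index = (5 + 152) mod 7 = 3

Thursday


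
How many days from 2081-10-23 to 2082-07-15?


From 2081-10-23 to 2082-07-15
2081-10-23: days before October = 31 + 28 + 31 + 30 + 31 + 30 + 31 + 31 + 30 = 273 (2081 is not a leap year); day of year = 273 + 23 = 296
2082-07-15: days before July = 31 + 28 + 31 + 30 + 31 + 30 = 181 (2082 is not a leap year); day of year = 181 + 15 = 196
Rest of 2081: 365 - 296 = 69
Total = 69 + 196 = 265

265 days


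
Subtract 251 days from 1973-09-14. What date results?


Start: 1973-09-14, subtract 251 days
Back 14 days from September 14 reaches August 31, 1973 -> 237 left
August 1973 has 31 days -> back to July 31, 1973 -> 206 left
July 1973 has 31 days -> back to June 30, 1973 -> 175 left
June 1973 has 30 days -> back to May 31, 1973 -> 145 left
May 1973 has 31 days -> back to April 30, 1973 -> 114 left
April 1973 has 30 days -> back to March 31, 1973 -> 84 left
March 1973 has 31 days -> back to February 28, 1973 -> 53 left
February 1973 has 28 days -> back to January 31, 1973 -> 25 left
January 1973: 31 - 25 = 6 -> lands on January 6

Result: 1973-01-06


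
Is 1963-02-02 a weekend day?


Anchor: Jan 1, 1963. With p = 1963 - 1 = 1962: (p + p//4 - p//100 + p//400) mod 7 = (1962 + 490 - 19 + 4) mod 7 = 2437 mod 7 = 1 -> Tuesday (Mon=0 ... Sun=6)
Day of year: 33; offset = 32
Weekday index = (1 + 32) mod 7 = 5 -> Saturday
Weekend days: Saturday, Sunday

Yes


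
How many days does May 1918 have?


May 1918

31 days


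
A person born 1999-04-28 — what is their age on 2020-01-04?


Birth: 1999-04-28
Reference: 2020-01-04
Year difference: 2020 - 1999 = 21
Birthday not yet reached in 2020, subtract 1

20 years old


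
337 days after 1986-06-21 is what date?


Start: 1986-06-21, add 337 days
June 1986 has 30 days: 30 - 21 = 9 days to June 30 -> 328 left
July 1986 has 31 days -> 297 left
August 1986 has 31 days -> 266 left
September 1986 has 30 days -> 236 left
October 1986 has 31 days -> 205 left
November 1986 has 30 days -> 175 left
December 1986 has 31 days -> 144 left
January 1987 has 31 days -> 113 left
February 1987 has 28 days -> 85 left
March 1987 has 31 days -> 54 left
April 1987 has 30 days -> 24 left
May 1987: 24 <= 31 -> lands on May 24

Result: 1987-05-24


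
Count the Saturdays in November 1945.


November 1945 has 30 days
Anchor: Jan 1, 1945. With p = 1945 - 1 = 1944: (p + p//4 - p//100 + p//400) mod 7 = (1944 + 486 - 19 + 4) mod 7 = 2415 mod 7 = 0 -> Monday (Mon=0 ... Sun=6)
Days before November (Jan-Oct): 304; November 1 index = (0 + 304) mod 7 = 3 -> Thursday
First Saturday is November 3
Saturdays: 3, 10, 17, 24

4 Saturdays


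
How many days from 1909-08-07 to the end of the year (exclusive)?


Day of year: 219 of 365
Remaining = 365 - 219

146 days


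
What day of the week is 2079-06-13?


Date: June 13, 2079
Anchor: Jan 1, 2079. With p = 2079 - 1 = 2078: (p + p//4 - p//100 + p//400) mod 7 = (2078 + 519 - 20 + 5) mod 7 = 2582 mod 7 = 6 -> Sunday (Mon=0 ... Sun=6)
Days before June (Jan-May): 151; offset = 151 + 13 - 1 = 163
Weekday index = (6 + 163) mod 7 = 1

Day of the week: Tuesday


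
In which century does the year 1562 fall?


Century = (year - 1) // 100 + 1
= (1562 - 1) // 100 + 1
= 1561 // 100 + 1
= 15 + 1

16th century


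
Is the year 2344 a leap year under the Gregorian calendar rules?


Gregorian leap year rule: divisible by 4, but not by 100, unless also by 400.
2344 is divisible by 4 but not 100 -> leap year

Yes


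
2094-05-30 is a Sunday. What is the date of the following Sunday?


Current: Sunday
Target: Sunday
Days ahead: 7

Next Sunday: 2094-06-06


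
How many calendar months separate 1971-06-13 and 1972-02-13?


From June 1971 to February 1972
1 year * 12 = 12 months, minus 4 months = 8

8 months


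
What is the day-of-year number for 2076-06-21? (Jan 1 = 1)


Date: June 21, 2076
Days in months 1 through 5: 152
Plus 21 days in June

Day of year: 173


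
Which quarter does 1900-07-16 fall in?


Month: July (month 7)
Q1: Jan-Mar, Q2: Apr-Jun, Q3: Jul-Sep, Q4: Oct-Dec

Q3


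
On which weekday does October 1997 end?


October 1997 has 31 days
Anchor: Jan 1, 1997. With p = 1997 - 1 = 1996: (p + p//4 - p//100 + p//400) mod 7 = (1996 + 499 - 19 + 4) mod 7 = 2480 mod 7 = 2 -> Wednesday (Mon=0 ... Sun=6)
Days before October (Jan-Sep): 273; October 1 index = (2 + 273) mod 7 = 2 -> Wednesday
Last day offset: 31 - 1 = 30 days
Weekday index = (2 + 30) mod 7 = 4

Friday, October 31


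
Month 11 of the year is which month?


Month 11 of 12

November


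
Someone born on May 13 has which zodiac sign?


Date: May 13
Conventional tropical zodiac dates: Taurus from April 20 onward; Gemini starts May 21
May 13 falls within the Taurus range

Taurus


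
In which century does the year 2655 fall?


Century = (year - 1) // 100 + 1
= (2655 - 1) // 100 + 1
= 2654 // 100 + 1
= 26 + 1

27th century


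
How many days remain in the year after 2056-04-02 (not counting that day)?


Day of year: 93 of 366
Remaining = 366 - 93

273 days


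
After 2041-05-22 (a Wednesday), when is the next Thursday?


Current: Wednesday
Target: Thursday
Days ahead: 1

Next Thursday: 2041-05-23


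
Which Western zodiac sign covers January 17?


Date: January 17
Conventional tropical zodiac dates: Capricorn from December 22 onward; Aquarius starts January 20
January 17 falls within the Capricorn range

Capricorn


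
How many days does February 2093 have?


February 2093 (leap year: no)

28 days


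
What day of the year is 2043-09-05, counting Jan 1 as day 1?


Date: September 5, 2043
Days in months 1 through 8: 243
Plus 5 days in September

Day of year: 248


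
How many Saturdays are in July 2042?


July 2042 has 31 days
Anchor: Jan 1, 2042. With p = 2042 - 1 = 2041: (p + p//4 - p//100 + p//400) mod 7 = (2041 + 510 - 20 + 5) mod 7 = 2536 mod 7 = 2 -> Wednesday (Mon=0 ... Sun=6)
Days before July (Jan-Jun): 181; July 1 index = (2 + 181) mod 7 = 1 -> Tuesday
First Saturday is July 5
Saturdays: 5, 12, 19, 26

4 Saturdays


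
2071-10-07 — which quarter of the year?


Month: October (month 10)
Q1: Jan-Mar, Q2: Apr-Jun, Q3: Jul-Sep, Q4: Oct-Dec

Q4


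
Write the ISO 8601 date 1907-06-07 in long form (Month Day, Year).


ISO 1907-06-07 parses as year=1907, month=06, day=07
Month 6 -> June

June 7, 1907


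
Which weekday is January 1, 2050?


Target: January 1, 2050
Anchor: Jan 1, 2050. With p = 2050 - 1 = 2049: (p + p//4 - p//100 + p//400) mod 7 = (2049 + 512 - 20 + 5) mod 7 = 2546 mod 7 = 5 -> Saturday (Mon=0 ... Sun=6)
Offset from anchor: 0 days
Weekday index = (5 + 0) mod 7 = 5

Saturday


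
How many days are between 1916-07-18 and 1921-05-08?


From 1916-07-18 to 1921-05-08
1916-07-18: days before July = 31 + 29 + 31 + 30 + 31 + 30 = 182 (1916 is a leap year); day of year = 182 + 18 = 200
1921-05-08: days before May = 31 + 28 + 31 + 30 = 120 (1921 is not a leap year); day of year = 120 + 8 = 128
Rest of 1916: 366 - 200 = 166
Full years 1917 (365), 1918 (365), 1919 (365), 1920 (366): 1461
Total = 166 + 1461 + 128 = 1755

1755 days


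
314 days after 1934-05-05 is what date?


Start: 1934-05-05, add 314 days
May 1934 has 31 days: 31 - 5 = 26 days to May 31 -> 288 left
June 1934 has 30 days -> 258 left
July 1934 has 31 days -> 227 left
August 1934 has 31 days -> 196 left
September 1934 has 30 days -> 166 left
October 1934 has 31 days -> 135 left
November 1934 has 30 days -> 105 left
December 1934 has 31 days -> 74 left
January 1935 has 31 days -> 43 left
February 1935 has 28 days -> 15 left
March 1935: 15 <= 31 -> lands on March 15

Result: 1935-03-15


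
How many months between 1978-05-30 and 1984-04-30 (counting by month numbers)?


From May 1978 to April 1984
6 years * 12 = 72 months, minus 1 month = 71

71 months


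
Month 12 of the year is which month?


Month 12 of 12

December


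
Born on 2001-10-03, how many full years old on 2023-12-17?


Birth: 2001-10-03
Reference: 2023-12-17
Year difference: 2023 - 2001 = 22

22 years old


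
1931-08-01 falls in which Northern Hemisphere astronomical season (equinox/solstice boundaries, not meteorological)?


Date: August 1
Astronomical Summer (approx.; exact equinox/solstice day varies by year): June 21 to September 21
August 1 falls within the Summer window

Summer


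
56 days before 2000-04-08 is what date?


Start: 2000-04-08, subtract 56 days
Back 8 days from April 8 reaches March 31, 2000 -> 48 left
March 2000 has 31 days -> back to February 29, 2000 -> 17 left
February 2000: 29 - 17 = 12 -> lands on February 12

Result: 2000-02-12


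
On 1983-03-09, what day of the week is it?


Date: March 9, 1983
Anchor: Jan 1, 1983. With p = 1983 - 1 = 1982: (p + p//4 - p//100 + p//400) mod 7 = (1982 + 495 - 19 + 4) mod 7 = 2462 mod 7 = 5 -> Saturday (Mon=0 ... Sun=6)
Days before March (Jan-Feb): 59; offset = 59 + 9 - 1 = 67
Weekday index = (5 + 67) mod 7 = 2

Day of the week: Wednesday


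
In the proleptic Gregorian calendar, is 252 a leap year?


Gregorian leap year rule: divisible by 4, but not by 100, unless also by 400.
252 is divisible by 4 but not 100 -> leap year

Yes


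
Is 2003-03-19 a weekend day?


Anchor: Jan 1, 2003. With p = 2003 - 1 = 2002: (p + p//4 - p//100 + p//400) mod 7 = (2002 + 500 - 20 + 5) mod 7 = 2487 mod 7 = 2 -> Wednesday (Mon=0 ... Sun=6)
Day of year: 78; offset = 77
Weekday index = (2 + 77) mod 7 = 2 -> Wednesday
Weekend days: Saturday, Sunday

No


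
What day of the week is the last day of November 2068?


November 2068 has 30 days
Anchor: Jan 1, 2068. With p = 2068 - 1 = 2067: (p + p//4 - p//100 + p//400) mod 7 = (2067 + 516 - 20 + 5) mod 7 = 2568 mod 7 = 6 -> Sunday (Mon=0 ... Sun=6)
Days before November (Jan-Oct): 305; November 1 index = (6 + 305) mod 7 = 3 -> Thursday
Last day offset: 30 - 1 = 29 days
Weekday index = (3 + 29) mod 7 = 4

Friday, November 30


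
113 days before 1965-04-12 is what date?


Start: 1965-04-12, subtract 113 days
Back 12 days from April 12 reaches March 31, 1965 -> 101 left
March 1965 has 31 days -> back to February 28, 1965 -> 70 left
February 1965 has 28 days -> back to January 31, 1965 -> 42 left
January 1965 has 31 days -> back to December 31, 1964 -> 11 left
December 1964: 31 - 11 = 20 -> lands on December 20

Result: 1964-12-20


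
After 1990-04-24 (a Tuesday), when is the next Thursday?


Current: Tuesday
Target: Thursday
Days ahead: 2

Next Thursday: 1990-04-26


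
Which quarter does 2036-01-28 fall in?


Month: January (month 1)
Q1: Jan-Mar, Q2: Apr-Jun, Q3: Jul-Sep, Q4: Oct-Dec

Q1


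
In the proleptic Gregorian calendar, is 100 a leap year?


Gregorian leap year rule: divisible by 4, but not by 100, unless also by 400.
100 is divisible by 100 but not 400 -> not a leap year

No


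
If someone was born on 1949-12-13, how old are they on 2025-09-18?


Birth: 1949-12-13
Reference: 2025-09-18
Year difference: 2025 - 1949 = 76
Birthday not yet reached in 2025, subtract 1

75 years old


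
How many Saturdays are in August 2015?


August 2015 has 31 days
Anchor: Jan 1, 2015. With p = 2015 - 1 = 2014: (p + p//4 - p//100 + p//400) mod 7 = (2014 + 503 - 20 + 5) mod 7 = 2502 mod 7 = 3 -> Thursday (Mon=0 ... Sun=6)
Days before August (Jan-Jul): 212; August 1 index = (3 + 212) mod 7 = 5 -> Saturday
First Saturday is August 1
Saturdays: 1, 8, 15, 22, 29

5 Saturdays


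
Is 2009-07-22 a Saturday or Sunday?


Anchor: Jan 1, 2009. With p = 2009 - 1 = 2008: (p + p//4 - p//100 + p//400) mod 7 = (2008 + 502 - 20 + 5) mod 7 = 2495 mod 7 = 3 -> Thursday (Mon=0 ... Sun=6)
Day of year: 203; offset = 202
Weekday index = (3 + 202) mod 7 = 2 -> Wednesday
Weekend days: Saturday, Sunday

No


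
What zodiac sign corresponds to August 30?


Date: August 30
Conventional tropical zodiac dates: Virgo from August 23 onward; Libra starts September 23
August 30 falls within the Virgo range

Virgo


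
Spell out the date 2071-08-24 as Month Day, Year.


ISO 2071-08-24 parses as year=2071, month=08, day=24
Month 8 -> August

August 24, 2071


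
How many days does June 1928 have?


June 1928

30 days


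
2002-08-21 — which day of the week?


Date: August 21, 2002
Anchor: Jan 1, 2002. With p = 2002 - 1 = 2001: (p + p//4 - p//100 + p//400) mod 7 = (2001 + 500 - 20 + 5) mod 7 = 2486 mod 7 = 1 -> Tuesday (Mon=0 ... Sun=6)
Days before August (Jan-Jul): 212; offset = 212 + 21 - 1 = 232
Weekday index = (1 + 232) mod 7 = 2

Day of the week: Wednesday


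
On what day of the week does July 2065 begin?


Target: July 1, 2065
Anchor: Jan 1, 2065. With p = 2065 - 1 = 2064: (p + p//4 - p//100 + p//400) mod 7 = (2064 + 516 - 20 + 5) mod 7 = 2565 mod 7 = 3 -> Thursday (Mon=0 ... Sun=6)
Days before July (Jan-Jun): 181 days
Weekday index = (3 + 181) mod 7 = 2

Wednesday


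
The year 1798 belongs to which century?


Century = (year - 1) // 100 + 1
= (1798 - 1) // 100 + 1
= 1797 // 100 + 1
= 17 + 1

18th century


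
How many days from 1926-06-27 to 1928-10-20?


From 1926-06-27 to 1928-10-20
1926-06-27: days before June = 31 + 28 + 31 + 30 + 31 = 151 (1926 is not a leap year); day of year = 151 + 27 = 178
1928-10-20: days before October = 31 + 29 + 31 + 30 + 31 + 30 + 31 + 31 + 30 = 274 (1928 is a leap year); day of year = 274 + 20 = 294
Rest of 1926: 365 - 178 = 187
Full years 1927 (365): 365
Total = 187 + 365 + 294 = 846

846 days


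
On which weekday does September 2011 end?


September 2011 has 30 days
Anchor: Jan 1, 2011. With p = 2011 - 1 = 2010: (p + p//4 - p//100 + p//400) mod 7 = (2010 + 502 - 20 + 5) mod 7 = 2497 mod 7 = 5 -> Saturday (Mon=0 ... Sun=6)
Days before September (Jan-Aug): 243; September 1 index = (5 + 243) mod 7 = 3 -> Thursday
Last day offset: 30 - 1 = 29 days
Weekday index = (3 + 29) mod 7 = 4

Friday, September 30


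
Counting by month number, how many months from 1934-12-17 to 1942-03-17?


From December 1934 to March 1942
8 years * 12 = 96 months, minus 9 months = 87

87 months


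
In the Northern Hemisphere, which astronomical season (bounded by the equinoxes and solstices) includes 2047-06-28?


Date: June 28
Astronomical Summer (approx.; exact equinox/solstice day varies by year): June 21 to September 21
June 28 falls within the Summer window

Summer


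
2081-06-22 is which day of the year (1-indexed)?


Date: June 22, 2081
Days in months 1 through 5: 151
Plus 22 days in June

Day of year: 173


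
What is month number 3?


Month 3 of 12

March


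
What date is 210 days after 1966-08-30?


Start: 1966-08-30, add 210 days
August 1966 has 31 days: 31 - 30 = 1 day to August 31 -> 209 left
September 1966 has 30 days -> 179 left
October 1966 has 31 days -> 148 left
November 1966 has 30 days -> 118 left
December 1966 has 31 days -> 87 left
January 1967 has 31 days -> 56 left
February 1967 has 28 days -> 28 left
March 1967: 28 <= 31 -> lands on March 28

Result: 1967-03-28


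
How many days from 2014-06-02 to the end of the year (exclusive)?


Day of year: 153 of 365
Remaining = 365 - 153

212 days


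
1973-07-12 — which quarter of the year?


Month: July (month 7)
Q1: Jan-Mar, Q2: Apr-Jun, Q3: Jul-Sep, Q4: Oct-Dec

Q3


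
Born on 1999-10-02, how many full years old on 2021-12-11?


Birth: 1999-10-02
Reference: 2021-12-11
Year difference: 2021 - 1999 = 22

22 years old


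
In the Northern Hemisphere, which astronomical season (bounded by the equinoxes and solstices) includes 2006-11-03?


Date: November 3
Astronomical Autumn (approx.; exact equinox/solstice day varies by year): September 22 to December 20
November 3 falls within the Autumn window

Autumn


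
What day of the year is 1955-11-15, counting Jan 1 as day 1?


Date: November 15, 1955
Days in months 1 through 10: 304
Plus 15 days in November

Day of year: 319


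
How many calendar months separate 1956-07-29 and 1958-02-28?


From July 1956 to February 1958
2 years * 12 = 24 months, minus 5 months = 19

19 months


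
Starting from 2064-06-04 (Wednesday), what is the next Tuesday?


Current: Wednesday
Target: Tuesday
Days ahead: 6

Next Tuesday: 2064-06-10


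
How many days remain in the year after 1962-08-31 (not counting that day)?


Day of year: 243 of 365
Remaining = 365 - 243

122 days


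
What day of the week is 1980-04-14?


Date: April 14, 1980
Anchor: Jan 1, 1980. With p = 1980 - 1 = 1979: (p + p//4 - p//100 + p//400) mod 7 = (1979 + 494 - 19 + 4) mod 7 = 2458 mod 7 = 1 -> Tuesday (Mon=0 ... Sun=6)
Days before April (Jan-Mar): 91; offset = 91 + 14 - 1 = 104
Weekday index = (1 + 104) mod 7 = 0

Day of the week: Monday


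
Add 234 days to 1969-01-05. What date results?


Start: 1969-01-05, add 234 days
January 1969 has 31 days: 31 - 5 = 26 days to January 31 -> 208 left
February 1969 has 28 days -> 180 left
March 1969 has 31 days -> 149 left
April 1969 has 30 days -> 119 left
May 1969 has 31 days -> 88 left
June 1969 has 30 days -> 58 left
July 1969 has 31 days -> 27 left
August 1969: 27 <= 31 -> lands on August 27

Result: 1969-08-27


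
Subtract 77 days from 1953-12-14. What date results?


Start: 1953-12-14, subtract 77 days
Back 14 days from December 14 reaches November 30, 1953 -> 63 left
November 1953 has 30 days -> back to October 31, 1953 -> 33 left
October 1953 has 31 days -> back to September 30, 1953 -> 2 left
September 1953: 30 - 2 = 28 -> lands on September 28

Result: 1953-09-28


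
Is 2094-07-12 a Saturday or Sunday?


Anchor: Jan 1, 2094. With p = 2094 - 1 = 2093: (p + p//4 - p//100 + p//400) mod 7 = (2093 + 523 - 20 + 5) mod 7 = 2601 mod 7 = 4 -> Friday (Mon=0 ... Sun=6)
Day of year: 193; offset = 192
Weekday index = (4 + 192) mod 7 = 0 -> Monday
Weekend days: Saturday, Sunday

No


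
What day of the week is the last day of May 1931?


May 1931 has 31 days
Anchor: Jan 1, 1931. With p = 1931 - 1 = 1930: (p + p//4 - p//100 + p//400) mod 7 = (1930 + 482 - 19 + 4) mod 7 = 2397 mod 7 = 3 -> Thursday (Mon=0 ... Sun=6)
Days before May (Jan-Apr): 120; May 1 index = (3 + 120) mod 7 = 4 -> Friday
Last day offset: 31 - 1 = 30 days
Weekday index = (4 + 30) mod 7 = 6

Sunday, May 31


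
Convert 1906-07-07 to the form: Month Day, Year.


ISO 1906-07-07 parses as year=1906, month=07, day=07
Month 7 -> July

July 7, 1906


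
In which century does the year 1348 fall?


Century = (year - 1) // 100 + 1
= (1348 - 1) // 100 + 1
= 1347 // 100 + 1
= 13 + 1

14th century


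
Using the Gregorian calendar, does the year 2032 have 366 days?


Gregorian leap year rule: divisible by 4, but not by 100, unless also by 400.
2032 is divisible by 4 but not 100 -> leap year

Yes


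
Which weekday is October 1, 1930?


Target: October 1, 1930
Anchor: Jan 1, 1930. With p = 1930 - 1 = 1929: (p + p//4 - p//100 + p//400) mod 7 = (1929 + 482 - 19 + 4) mod 7 = 2396 mod 7 = 2 -> Wednesday (Mon=0 ... Sun=6)
Days before October (Jan-Sep): 273 days
Weekday index = (2 + 273) mod 7 = 2

Wednesday


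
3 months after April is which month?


April is month 4
4 + 3 = 7

July


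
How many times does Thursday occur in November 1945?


November 1945 has 30 days
Anchor: Jan 1, 1945. With p = 1945 - 1 = 1944: (p + p//4 - p//100 + p//400) mod 7 = (1944 + 486 - 19 + 4) mod 7 = 2415 mod 7 = 0 -> Monday (Mon=0 ... Sun=6)
Days before November (Jan-Oct): 304; November 1 index = (0 + 304) mod 7 = 3 -> Thursday
First Thursday is November 1
Thursdays: 1, 8, 15, 22, 29

5 Thursdays


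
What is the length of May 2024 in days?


May 2024

31 days


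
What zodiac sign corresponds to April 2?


Date: April 2
Conventional tropical zodiac dates: Aries from March 21 onward; Taurus starts April 20
April 2 falls within the Aries range

Aries


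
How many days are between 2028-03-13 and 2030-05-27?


From 2028-03-13 to 2030-05-27
2028-03-13: days before March = 31 + 29 = 60 (2028 is a leap year); day of year = 60 + 13 = 73
2030-05-27: days before May = 31 + 28 + 31 + 30 = 120 (2030 is not a leap year); day of year = 120 + 27 = 147
Rest of 2028: 366 - 73 = 293
Full years 2029 (365): 365
Total = 293 + 365 + 147 = 805

805 days


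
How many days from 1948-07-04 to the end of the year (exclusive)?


Day of year: 186 of 366
Remaining = 366 - 186

180 days


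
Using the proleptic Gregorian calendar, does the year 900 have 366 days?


Gregorian leap year rule: divisible by 4, but not by 100, unless also by 400.
900 is divisible by 100 but not 400 -> not a leap year

No


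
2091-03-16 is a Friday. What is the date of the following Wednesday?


Current: Friday
Target: Wednesday
Days ahead: 5

Next Wednesday: 2091-03-21


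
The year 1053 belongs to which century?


Century = (year - 1) // 100 + 1
= (1053 - 1) // 100 + 1
= 1052 // 100 + 1
= 10 + 1

11th century


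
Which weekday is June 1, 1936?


Target: June 1, 1936
Anchor: Jan 1, 1936. With p = 1936 - 1 = 1935: (p + p//4 - p//100 + p//400) mod 7 = (1935 + 483 - 19 + 4) mod 7 = 2403 mod 7 = 2 -> Wednesday (Mon=0 ... Sun=6)
Days before June (Jan-May): 152 days
Weekday index = (2 + 152) mod 7 = 0

Monday


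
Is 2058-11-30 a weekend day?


Anchor: Jan 1, 2058. With p = 2058 - 1 = 2057: (p + p//4 - p//100 + p//400) mod 7 = (2057 + 514 - 20 + 5) mod 7 = 2556 mod 7 = 1 -> Tuesday (Mon=0 ... Sun=6)
Day of year: 334; offset = 333
Weekday index = (1 + 333) mod 7 = 5 -> Saturday
Weekend days: Saturday, Sunday

Yes


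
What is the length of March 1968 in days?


March 1968

31 days


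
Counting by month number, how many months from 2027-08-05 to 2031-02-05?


From August 2027 to February 2031
4 years * 12 = 48 months, minus 6 months = 42

42 months


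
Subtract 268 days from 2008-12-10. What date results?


Start: 2008-12-10, subtract 268 days
Back 10 days from December 10 reaches November 30, 2008 -> 258 left
November 2008 has 30 days -> back to October 31, 2008 -> 228 left
October 2008 has 31 days -> back to September 30, 2008 -> 197 left
September 2008 has 30 days -> back to August 31, 2008 -> 167 left
August 2008 has 31 days -> back to July 31, 2008 -> 136 left
July 2008 has 31 days -> back to June 30, 2008 -> 105 left
June 2008 has 30 days -> back to May 31, 2008 -> 75 left
May 2008 has 31 days -> back to April 30, 2008 -> 44 left
April 2008 has 30 days -> back to March 31, 2008 -> 14 left
March 2008: 31 - 14 = 17 -> lands on March 17

Result: 2008-03-17


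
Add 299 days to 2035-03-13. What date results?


Start: 2035-03-13, add 299 days
March 2035 has 31 days: 31 - 13 = 18 days to March 31 -> 281 left
April 2035 has 30 days -> 251 left
May 2035 has 31 days -> 220 left
June 2035 has 30 days -> 190 left
July 2035 has 31 days -> 159 left
August 2035 has 31 days -> 128 left
September 2035 has 30 days -> 98 left
October 2035 has 31 days -> 67 left
November 2035 has 30 days -> 37 left
December 2035 has 31 days -> 6 left
January 2036: 6 <= 31 -> lands on January 6

Result: 2036-01-06


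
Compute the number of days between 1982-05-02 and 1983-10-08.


From 1982-05-02 to 1983-10-08
1982-05-02: days before May = 31 + 28 + 31 + 30 = 120 (1982 is not a leap year); day of year = 120 + 2 = 122
1983-10-08: days before October = 31 + 28 + 31 + 30 + 31 + 30 + 31 + 31 + 30 = 273 (1983 is not a leap year); day of year = 273 + 8 = 281
Rest of 1982: 365 - 122 = 243
Total = 243 + 281 = 524

524 days


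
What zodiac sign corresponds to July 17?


Date: July 17
Conventional tropical zodiac dates: Cancer from June 21 onward; Leo starts July 23
July 17 falls within the Cancer range

Cancer


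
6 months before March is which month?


March is month 3
3 - 6 = -3; wrap: -3 + 12 = 9

September


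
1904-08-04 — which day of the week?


Date: August 4, 1904
Anchor: Jan 1, 1904. With p = 1904 - 1 = 1903: (p + p//4 - p//100 + p//400) mod 7 = (1903 + 475 - 19 + 4) mod 7 = 2363 mod 7 = 4 -> Friday (Mon=0 ... Sun=6)
Days before August (Jan-Jul): 213; offset = 213 + 4 - 1 = 216
Weekday index = (4 + 216) mod 7 = 3

Day of the week: Thursday


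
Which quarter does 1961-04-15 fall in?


Month: April (month 4)
Q1: Jan-Mar, Q2: Apr-Jun, Q3: Jul-Sep, Q4: Oct-Dec

Q2


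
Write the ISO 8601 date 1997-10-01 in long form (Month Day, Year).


ISO 1997-10-01 parses as year=1997, month=10, day=01
Month 10 -> October

October 1, 1997


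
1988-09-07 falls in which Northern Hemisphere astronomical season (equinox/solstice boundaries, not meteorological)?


Date: September 7
Astronomical Summer (approx.; exact equinox/solstice day varies by year): June 21 to September 21
September 7 falls within the Summer window

Summer


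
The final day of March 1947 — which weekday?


March 1947 has 31 days
Anchor: Jan 1, 1947. With p = 1947 - 1 = 1946: (p + p//4 - p//100 + p//400) mod 7 = (1946 + 486 - 19 + 4) mod 7 = 2417 mod 7 = 2 -> Wednesday (Mon=0 ... Sun=6)
Days before March (Jan-Feb): 59; March 1 index = (2 + 59) mod 7 = 5 -> Saturday
Last day offset: 31 - 1 = 30 days
Weekday index = (5 + 30) mod 7 = 0

Monday, March 31


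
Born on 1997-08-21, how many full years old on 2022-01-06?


Birth: 1997-08-21
Reference: 2022-01-06
Year difference: 2022 - 1997 = 25
Birthday not yet reached in 2022, subtract 1

24 years old


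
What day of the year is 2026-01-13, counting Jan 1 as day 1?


Date: January 13, 2026
No months before January
Plus 13 days in January

Day of year: 13


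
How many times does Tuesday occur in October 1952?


October 1952 has 31 days
Anchor: Jan 1, 1952. With p = 1952 - 1 = 1951: (p + p//4 - p//100 + p//400) mod 7 = (1951 + 487 - 19 + 4) mod 7 = 2423 mod 7 = 1 -> Tuesday (Mon=0 ... Sun=6)
Days before October (Jan-Sep): 274; October 1 index = (1 + 274) mod 7 = 2 -> Wednesday
First Tuesday is October 7
Tuesdays: 7, 14, 21, 28

4 Tuesdays


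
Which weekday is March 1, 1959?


Target: March 1, 1959
Anchor: Jan 1, 1959. With p = 1959 - 1 = 1958: (p + p//4 - p//100 + p//400) mod 7 = (1958 + 489 - 19 + 4) mod 7 = 2432 mod 7 = 3 -> Thursday (Mon=0 ... Sun=6)
Days before March (Jan-Feb): 59 days
Weekday index = (3 + 59) mod 7 = 6

Sunday


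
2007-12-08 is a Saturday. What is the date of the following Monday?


Current: Saturday
Target: Monday
Days ahead: 2

Next Monday: 2007-12-10


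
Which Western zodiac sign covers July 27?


Date: July 27
Conventional tropical zodiac dates: Leo from July 23 onward; Virgo starts August 23
July 27 falls within the Leo range

Leo


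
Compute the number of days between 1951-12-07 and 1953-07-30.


From 1951-12-07 to 1953-07-30
1951-12-07: days before December = 31 + 28 + 31 + 30 + 31 + 30 + 31 + 31 + 30 + 31 + 30 = 334 (1951 is not a leap year); day of year = 334 + 7 = 341
1953-07-30: days before July = 31 + 28 + 31 + 30 + 31 + 30 = 181 (1953 is not a leap year); day of year = 181 + 30 = 211
Rest of 1951: 365 - 341 = 24
Full years 1952 (366): 366
Total = 24 + 366 + 211 = 601

601 days
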